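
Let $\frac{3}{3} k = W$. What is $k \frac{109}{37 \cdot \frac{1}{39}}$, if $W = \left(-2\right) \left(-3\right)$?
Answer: $\frac{25506}{37} \approx 689.35$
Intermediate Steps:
$W = 6$
$k = 6$
$k \frac{109}{37 \cdot \frac{1}{39}} = 6 \frac{109}{37 \cdot \frac{1}{39}} = 6 \frac{109}{\frac{37}{39}} = 6 \cdot 109 \cdot \frac{39}{37} = 6 \cdot \frac{4251}{37} = \frac{25506}{37}$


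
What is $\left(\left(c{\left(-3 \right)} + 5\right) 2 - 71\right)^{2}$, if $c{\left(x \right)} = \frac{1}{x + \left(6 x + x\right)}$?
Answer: $\frac{537289}{144} \approx 3731.2$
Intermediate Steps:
$c{\left(x \right)} = \frac{1}{8 x}$ ($c{\left(x \right)} = \frac{1}{x + 7 x} = \frac{1}{8 x}$)
$\left(\left(c{\left(-3 \right)} + 5\right) 2 - 71\right)^{2} = \left(\left(\frac{1}{8 \left(-3\right)} + 5\right) 2 - 71\right)^{2} = \left(\left(\frac{1}{8} \left(- \frac{1}{3}\right) + 5\right) 2 - 71\right)^{2} = \left(\left(- \frac{1}{24} + 5\right) 2 - 71\right)^{2} = \left(\frac{119}{24} \cdot 2 - 71\right)^{2} = \left(\frac{119}{12} - 71\right)^{2} = \left(- \frac{733}{12}\right)^{2} = \frac{537289}{144}$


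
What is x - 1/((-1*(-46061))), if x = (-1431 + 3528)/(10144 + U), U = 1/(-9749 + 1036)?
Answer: 93499951350/452342925659 ≈ 0.20670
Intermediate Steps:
U = -1/8713 (U = 1/(-8713) = -1/8713 ≈ -0.00011477)
x = 2030129/9820519 (x = (-1431 + 3528)/(10144 - 1/8713) = 2097/(88384671/8713) = 2097*(8713/88384671) = 2030129/9820519 ≈ 0.20672)
x - 1/((-1*(-46061))) = 2030129/9820519 - 1/((-1*(-46061))) = 2030129/9820519 - 1/46061 = 93499951350/452342925659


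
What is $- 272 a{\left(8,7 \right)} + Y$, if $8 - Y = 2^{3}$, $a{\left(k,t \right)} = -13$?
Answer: $3536$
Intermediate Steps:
$Y = 0$ ($Y = 8 - 2^{3} = 8 - 8 = 0$)
$- 272 a{\left(8,7 \right)} + Y = \left(-272\right) \left(-13\right) + 0 = 3536 + 0 = 3536$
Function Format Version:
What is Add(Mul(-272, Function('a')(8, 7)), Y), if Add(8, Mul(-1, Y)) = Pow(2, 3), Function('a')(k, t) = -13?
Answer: 3536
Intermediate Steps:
Y = 0 (Y = Add(8, Mul(-1, Pow(2, 3))) = Add(8, Mul(-1, 8)) = Add(8, -8) = 0)
Add(Mul(-272, Function('a')(8, 7)), Y) = Add(Mul(-272, -13), 0) = Add(3536, 0) = 3536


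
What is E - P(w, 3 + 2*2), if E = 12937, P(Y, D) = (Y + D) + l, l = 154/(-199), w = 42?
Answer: 2564866/199 ≈ 12889.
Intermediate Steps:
l = -154/199 (l = 154*(-1/199) = -154/199 ≈ -0.77387)
P(Y, D) = -154/199 + D + Y (P(Y, D) = (Y + D) - 154/199 = (D + Y) - 154/199 = -154/199 + D + Y)
E - P(w, 3 + 2*2) = 12937 - (-154/199 + (3 + 2*2) + 42) = 12937 - (-154/199 + (3 + 4) + 42) = 12937 - (-154/199 + 7 + 42) = 12937 - 1*9597/199 = 12937 - 9597/199 = 2564866/199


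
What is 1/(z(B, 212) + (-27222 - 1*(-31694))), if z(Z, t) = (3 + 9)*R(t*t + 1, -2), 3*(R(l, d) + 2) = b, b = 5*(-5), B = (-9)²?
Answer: 1/4348 ≈ 0.00022999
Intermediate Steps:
B = 81
b = -25
R(l, d) = -31/3 (R(l, d) = -2 + (⅓)*(-25) = -2 - 25/3 = -31/3)
z(Z, t) = -124 (z(Z, t) = (3 + 9)*(-31/3) = 12*(-31/3) = -124)
1/(z(B, 212) + (-27222 - 1*(-31694))) = 1/(-124 + (-27222 - 1*(-31694))) = 1/(-124 + (-27222 + 31694)) = 1/(-124 + 4472) = 1/4348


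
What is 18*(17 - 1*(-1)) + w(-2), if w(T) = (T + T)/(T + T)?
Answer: 325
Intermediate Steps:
w(T) = 1 (w(T) = (2*T)/((2*T)) = (2*T)*(1/(2*T)) = 1)
18*(17 - 1*(-1)) + w(-2) = 18*(17 - 1*(-1)) + 1 = 18*(17 + 1) + 1 = 18*18 + 1 = 324 + 1 = 325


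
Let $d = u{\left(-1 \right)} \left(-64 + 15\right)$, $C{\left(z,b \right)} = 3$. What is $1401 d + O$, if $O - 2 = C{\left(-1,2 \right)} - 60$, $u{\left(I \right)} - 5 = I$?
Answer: $-274651$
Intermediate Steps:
$u{\left(I \right)} = 5 + I$
$O = -55$ ($O = 2 + \left(3 - 60\right) = 2 - 57 = -55$)
$d = -196$ ($d = \left(5 - 1\right) \left(-64 + 15\right) = 4 \left(-49\right) = -196$)
$1401 d + O = 1401 \left(-196\right) - 55 = -274596 - 55 = -274651$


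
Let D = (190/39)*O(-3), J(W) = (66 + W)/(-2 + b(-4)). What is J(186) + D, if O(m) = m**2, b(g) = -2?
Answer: -249/13 ≈ -19.154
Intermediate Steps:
J(W) = -33/2 - W/4 (J(W) = (66 + W)/(-2 - 2) = (66 + W)/(-4) = (66 + W)*(-1/4) = -33/2 - W/4)
D = 570/13 (D = (190/39)*(-3)**2 = (190*(1/39))*9 = (190/39)*9 = 570/13 ≈ 43.846)
J(186) + D = (-33/2 - 1/4*186) + 570/13 = (-33/2 - 93/2) + 570/13 = -63 + 570/13 = -249/13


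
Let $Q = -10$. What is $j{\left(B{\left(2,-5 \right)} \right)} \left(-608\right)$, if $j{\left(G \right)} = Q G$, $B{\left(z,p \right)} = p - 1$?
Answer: $-36480$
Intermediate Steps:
$B{\left(z,p \right)} = -1 + p$ ($B{\left(z,p \right)} = p - 1 = -1 + p$)
$j{\left(G \right)} = - 10 G$
$j{\left(B{\left(2,-5 \right)} \right)} \left(-608\right) = - 10 \left(-1 - 5\right) \left(-608\right) = \left(-10\right) \left(-6\right) \left(-608\right) = 60 \left(-608\right) = -36480$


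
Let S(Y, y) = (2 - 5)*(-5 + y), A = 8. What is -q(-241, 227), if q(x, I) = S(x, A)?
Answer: 9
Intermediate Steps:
S(Y, y) = 15 - 3*y (S(Y, y) = -3*(-5 + y) = 15 - 3*y)
q(x, I) = -9 (q(x, I) = 15 - 3*8 = 15 - 24 = -9)
-q(-241, 227) = -1*(-9) = 9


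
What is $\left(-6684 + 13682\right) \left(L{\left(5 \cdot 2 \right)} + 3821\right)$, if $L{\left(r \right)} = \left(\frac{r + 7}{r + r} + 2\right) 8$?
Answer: $\frac{134494562}{5} \approx 2.6899 \cdot 10^{7}$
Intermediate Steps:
$L{\left(r \right)} = 16 + \frac{4 \left(7 + r\right)}{r}$ ($L{\left(r \right)} = \left(\frac{7 + r}{2 r} + 2\right) 8 = \left(2 + \frac{7 + r}{2 r}\right) 8 = 16 + \frac{4 \left(7 + r\right)}{r}$)
$\left(-6684 + 13682\right) \left(L{\left(5 \cdot 2 \right)} + 3821\right) = \left(-6684 + 13682\right) \left(\left(20 + \frac{28}{5 \cdot 2}\right) + 3821\right) = 6998 \left(\left(20 + \frac{28}{10}\right) + 3821\right) = 6998 \left(\left(20 + 28 \cdot \frac{1}{10}\right) + 3821\right) = 6998 \left(\left(20 + \frac{14}{5}\right) + 3821\right) = 6998 \left(\frac{114}{5} + 3821\right) = 6998 \cdot \frac{19219}{5} = \frac{134494562}{5}$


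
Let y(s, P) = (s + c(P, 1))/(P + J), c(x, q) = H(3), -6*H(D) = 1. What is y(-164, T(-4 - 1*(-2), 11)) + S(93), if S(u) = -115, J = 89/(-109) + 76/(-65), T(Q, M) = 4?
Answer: -16825715/85626 ≈ -196.50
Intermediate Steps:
H(D) = -⅙ (H(D) = -⅙*1 = -⅙)
c(x, q) = -⅙
J = -14069/7085 (J = 89*(-1/109) + 76*(-1/65) = -89/109 - 76/65 = -14069/7085 ≈ -1.9857)
y(s, P) = (-⅙ + s)/(-14069/7085 + P) (y(s, P) = (s - ⅙)/(P - 14069/7085) = (-⅙ + s)/(-14069/7085 + P))
y(-164, T(-4 - 1*(-2), 11)) + S(93) = 7085*(-1 + 6*(-164))/(6*(-14069 + 7085*4)) - 115 = 7085*(-1 - 984)/(6*(-14069 + 28340)) - 115 = (7085/6)*(-985)/14271 - 115 = (7085/6)*(1/14271)*(-985) - 115 = -6978725/85626 - 115 = -16825715/85626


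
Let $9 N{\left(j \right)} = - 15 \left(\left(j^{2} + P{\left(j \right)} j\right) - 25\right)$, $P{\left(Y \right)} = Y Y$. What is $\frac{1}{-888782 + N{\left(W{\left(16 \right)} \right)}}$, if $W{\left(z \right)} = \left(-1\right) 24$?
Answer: $- \frac{3}{2599981} \approx -1.1539 \cdot 10^{-6}$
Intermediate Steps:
$P{\left(Y \right)} = Y^{2}$
$W{\left(z \right)} = -24$
$N{\left(j \right)} = \frac{125}{3} - \frac{5 j^{2}}{3} - \frac{5 j^{3}}{3}$ ($N{\left(j \right)} = \frac{\left(-15\right) \left(\left(j^{2} + j^{2} j\right) - 25\right)}{9} = \frac{\left(-15\right) \left(\left(j^{2} + j^{3}\right) - 25\right)}{9} = \frac{\left(-15\right) \left(-25 + j^{2} + j^{3}\right)}{9} = \frac{375 - 15 j^{2} - 15 j^{3}}{9} = \frac{125}{3} - \frac{5 j^{2}}{3} - \frac{5 j^{3}}{3}$)
$\frac{1}{-888782 + N{\left(W{\left(16 \right)} \right)}} = \frac{1}{-888782 - \left(- \frac{125}{3} - 23040 + 960\right)} = \frac{1}{-888782 - - \frac{66365}{3}} = \frac{1}{-888782 + \left(\frac{125}{3} - 960 + 23040\right)} = \frac{1}{-888782 + \frac{66365}{3}} = \frac{1}{- \frac{2599981}{3}} = - \frac{3}{2599981}$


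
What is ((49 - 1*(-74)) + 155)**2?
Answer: 77284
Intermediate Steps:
((49 - 1*(-74)) + 155)**2 = ((49 + 74) + 155)**2 = (123 + 155)**2 = 278**2 = 77284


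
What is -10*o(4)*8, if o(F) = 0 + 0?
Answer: 0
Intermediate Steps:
o(F) = 0
-10*o(4)*8 = -10*0*8 = 0*8 = 0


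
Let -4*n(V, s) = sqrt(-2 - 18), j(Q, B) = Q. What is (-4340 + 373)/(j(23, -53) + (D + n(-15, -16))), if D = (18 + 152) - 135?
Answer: -920344/13461 - 7934*I*sqrt(5)/13461 ≈ -68.371 - 1.318*I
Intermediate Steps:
D = 35 (D = 170 - 135 = 35)
n(V, s) = -I*sqrt(5)/2 (n(V, s) = -sqrt(-2 - 18)/4 = -I*sqrt(5)/2)
(-4340 + 373)/(j(23, -53) + (D + n(-15, -16))) = (-4340 + 373)/(23 + (35 - I*sqrt(5)/2)) = -3967/(58 - I*sqrt(5)/2)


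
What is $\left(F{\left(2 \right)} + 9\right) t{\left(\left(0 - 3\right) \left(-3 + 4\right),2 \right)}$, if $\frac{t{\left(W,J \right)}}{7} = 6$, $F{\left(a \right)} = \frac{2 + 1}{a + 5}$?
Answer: $396$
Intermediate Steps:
$F{\left(a \right)} = \frac{3}{5 + a}$
$t{\left(W,J \right)} = 42$ ($t{\left(W,J \right)} = 7 \cdot 6 = 42$)
$\left(F{\left(2 \right)} + 9\right) t{\left(\left(0 - 3\right) \left(-3 + 4\right),2 \right)} = \left(\frac{3}{5 + 2} + 9\right) 42 = \left(\frac{3}{7} + 9\right) 42 = \frac{66}{7} \cdot 42 = 396$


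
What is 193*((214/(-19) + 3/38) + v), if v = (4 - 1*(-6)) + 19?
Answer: 130661/38 ≈ 3438.4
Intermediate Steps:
v = 29 (v = (4 + 6) + 19 = 10 + 19 = 29)
193*((214/(-19) + 3/38) + v) = 193*((214/(-19) + 3/38) + 29) = 193*((214*(-1/19) + 3*(1/38)) + 29) = 193*((-214/19 + 3/38) + 29) = 193*(-425/38 + 29) = 193*(677/38) = 130661/38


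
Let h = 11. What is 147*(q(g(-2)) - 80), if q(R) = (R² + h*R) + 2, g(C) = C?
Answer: -14112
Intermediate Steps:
q(R) = 2 + R² + 11*R (q(R) = (R² + 11*R) + 2 = 2 + R² + 11*R)
147*(q(g(-2)) - 80) = 147*((2 + (-2)² + 11*(-2)) - 80) = 147*((2 + 4 - 22) - 80) = 147*(-16 - 80) = 147*(-96) = -14112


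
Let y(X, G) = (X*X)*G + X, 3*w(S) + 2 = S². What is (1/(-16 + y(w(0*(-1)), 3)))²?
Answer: 9/2116 ≈ 0.0042533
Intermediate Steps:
w(S) = -⅔ + S²/3
y(X, G) = X + G*X² (y(X, G) = X²*G + X = G*X² + X = X + G*X²)
(1/(-16 + y(w(0*(-1)), 3)))² = (1/(-16 + (-⅔ + (0*(-1))²/3)*(1 + 3*(-⅔ + (0*(-1))²/3))))² = (1/(-16 + (-⅔ + (⅓)*0²)*(1 + 3*(-⅔ + (⅓)*0²))))² = (1/(-16 + (-⅔ + (⅓)*0)*(1 + 3*(-⅔ + (⅓)*0))))² = (1/(-16 + (-⅔ + 0)*(1 + 3*(-⅔ + 0))))² = (1/(-16 - 2*(1 + 3*(-⅔))/3))² = (1/(-16 - 2*(1 - 2)/3))² = (1/(-16 - ⅔*(-1)))² = (1/(-16 + ⅔))² = (1/(-46/3))² = (-3/46)² = 9/2116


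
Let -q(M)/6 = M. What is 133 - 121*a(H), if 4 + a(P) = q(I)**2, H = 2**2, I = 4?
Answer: -69079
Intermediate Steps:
H = 4
q(M) = -6*M
a(P) = 572 (a(P) = -4 + (-6*4)**2 = -4 + (-24)**2 = -4 + 576 = 572)
133 - 121*a(H) = 133 - 121*572 = 133 - 69212 = -69079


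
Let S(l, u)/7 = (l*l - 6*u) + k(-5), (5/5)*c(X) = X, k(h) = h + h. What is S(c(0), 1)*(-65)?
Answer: 7280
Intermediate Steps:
k(h) = 2*h
c(X) = X
S(l, u) = -70 - 42*u + 7*l**2 (S(l, u) = 7*((l*l - 6*u) + 2*(-5)) = 7*((l**2 - 6*u) - 10) = 7*(-10 + l**2 - 6*u) = -70 - 42*u + 7*l**2)
S(c(0), 1)*(-65) = (-70 - 42*1 + 7*0**2)*(-65) = (-70 - 42 + 7*0)*(-65) = (-70 - 42 + 0)*(-65) = -112*(-65) = 7280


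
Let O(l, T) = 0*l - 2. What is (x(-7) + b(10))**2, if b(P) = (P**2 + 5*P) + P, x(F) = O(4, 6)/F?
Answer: 1258884/49 ≈ 25692.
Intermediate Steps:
O(l, T) = -2 (O(l, T) = 0 - 2 = -2)
x(F) = -2/F
b(P) = P**2 + 6*P
(x(-7) + b(10))**2 = (-2/(-7) + 10*(6 + 10))**2 = (-2*(-1/7) + 10*16)**2 = (2/7 + 160)**2 = (1122/7)**2 = 1258884/49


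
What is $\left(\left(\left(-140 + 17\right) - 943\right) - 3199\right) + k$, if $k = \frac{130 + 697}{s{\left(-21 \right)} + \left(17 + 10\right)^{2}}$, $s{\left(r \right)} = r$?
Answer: $- \frac{3018793}{708} \approx -4263.8$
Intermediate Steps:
$k = \frac{827}{708}$ ($k = \frac{130 + 697}{-21 + \left(17 + 10\right)^{2}} = \frac{827}{-21 + 27^{2}} = \frac{827}{-21 + 729} = \frac{827}{708} \approx 1.1681$)
$\left(\left(\left(-140 + 17\right) - 943\right) - 3199\right) + k = \left(\left(\left(-140 + 17\right) - 943\right) - 3199\right) + \frac{827}{708} = \left(\left(-123 - 943\right) - 3199\right) + \frac{827}{708} = \left(-1066 - 3199\right) + \frac{827}{708} = -4265 + \frac{827}{708} = - \frac{3018793}{708}$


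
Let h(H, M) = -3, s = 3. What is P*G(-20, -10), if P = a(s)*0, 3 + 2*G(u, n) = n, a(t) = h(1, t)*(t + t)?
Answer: 0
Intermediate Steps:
a(t) = -6*t (a(t) = -3*(t + t) = -6*t)
G(u, n) = -3/2 + n/2
P = 0 (P = -6*3*0 = -18*0 = 0)
P*G(-20, -10) = 0*(-3/2 + (½)*(-10)) = 0*(-3/2 - 5) = 0*(-13/2) = 0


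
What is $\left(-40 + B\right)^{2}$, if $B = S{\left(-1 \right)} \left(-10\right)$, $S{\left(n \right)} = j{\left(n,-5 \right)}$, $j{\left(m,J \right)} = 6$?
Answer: $10000$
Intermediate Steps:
$S{\left(n \right)} = 6$
$B = -60$ ($B = 6 \left(-10\right) = -60$)
$\left(-40 + B\right)^{2} = \left(-40 - 60\right)^{2} = \left(-100\right)^{2} = 10000$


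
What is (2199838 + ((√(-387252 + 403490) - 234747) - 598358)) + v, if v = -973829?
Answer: 392904 + √16238 ≈ 3.9303e+5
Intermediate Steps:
(2199838 + ((√(-387252 + 403490) - 234747) - 598358)) + v = (2199838 + ((√(-387252 + 403490) - 234747) - 598358)) - 973829 = (2199838 + ((√16238 - 234747) - 598358)) - 973829 = (2199838 + ((-234747 + √16238) - 598358)) - 973829 = (2199838 + (-833105 + √16238)) - 973829 = (1366733 + √16238) - 973829 = 392904 + √16238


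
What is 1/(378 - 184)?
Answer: 1/194 ≈ 0.0051546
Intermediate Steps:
1/(378 - 184) = 1/194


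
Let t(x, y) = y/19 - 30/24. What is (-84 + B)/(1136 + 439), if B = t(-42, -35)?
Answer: -6619/119700 ≈ -0.055297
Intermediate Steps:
t(x, y) = -5/4 + y/19 (t(x, y) = y*(1/19) - 30*1/24 = y/19 - 5/4 = -5/4 + y/19)
B = -235/76 (B = -5/4 + (1/19)*(-35) = -5/4 - 35/19 = -235/76 ≈ -3.0921)
(-84 + B)/(1136 + 439) = (-84 - 235/76)/(1136 + 439) = -6619/76/1575 = -6619/76*1/1575 = -6619/119700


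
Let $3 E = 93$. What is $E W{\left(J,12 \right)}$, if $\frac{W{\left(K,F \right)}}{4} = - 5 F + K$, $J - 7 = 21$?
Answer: $-3968$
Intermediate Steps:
$J = 28$ ($J = 7 + 21 = 28$)
$E = 31$ ($E = \frac{1}{3} \cdot 93 = 31$)
$W{\left(K,F \right)} = - 20 F + 4 K$ ($W{\left(K,F \right)} = 4 \left(- 5 F + K\right) = 4 \left(K - 5 F\right) = - 20 F + 4 K$)
$E W{\left(J,12 \right)} = 31 \left(\left(-20\right) 12 + 4 \cdot 28\right) = 31 \left(-240 + 112\right) = 31 \left(-128\right) = -3968$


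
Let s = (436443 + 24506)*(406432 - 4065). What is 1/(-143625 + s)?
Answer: 1/185470522658 ≈ 5.3917e-12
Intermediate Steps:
s = 185470666283 (s = 460949*402367 = 185470666283)
1/(-143625 + s) = 1/(-143625 + 185470666283) = 1/185470522658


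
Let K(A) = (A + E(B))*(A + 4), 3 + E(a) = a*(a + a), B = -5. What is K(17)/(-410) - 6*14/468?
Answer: -27643/7995 ≈ -3.4575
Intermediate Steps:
E(a) = -3 + 2*a² (E(a) = -3 + a*(a + a) = -3 + a*(2*a) = -3 + 2*a²)
K(A) = (4 + A)*(47 + A) (K(A) = (A + (-3 + 2*(-5)²))*(A + 4) = (A + (-3 + 2*25))*(4 + A) = (A + (-3 + 50))*(4 + A) = (A + 47)*(4 + A) = (47 + A)*(4 + A) = (4 + A)*(47 + A))
K(17)/(-410) - 6*14/468 = (188 + 17² + 51*17)/(-410) - 6*14/468 = (188 + 289 + 867)*(-1/410) - 84*1/468 = 1344*(-1/410) - 7/39 = -672/205 - 7/39 = -27643/7995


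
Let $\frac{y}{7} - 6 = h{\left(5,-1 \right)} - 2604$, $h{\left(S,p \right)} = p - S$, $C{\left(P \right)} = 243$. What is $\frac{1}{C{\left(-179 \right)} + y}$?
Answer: $- \frac{1}{17985} \approx -5.5602 \cdot 10^{-5}$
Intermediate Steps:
$y = -18228$ ($y = 42 + 7 \left(\left(-1 - 5\right) - 2604\right) = 42 + 7 \left(-6 - 2604\right) = 42 + 7 \left(-2610\right) = 42 - 18270 = -18228$)
$\frac{1}{C{\left(-179 \right)} + y} = \frac{1}{243 - 18228} = \frac{1}{-17985} = - \frac{1}{17985}$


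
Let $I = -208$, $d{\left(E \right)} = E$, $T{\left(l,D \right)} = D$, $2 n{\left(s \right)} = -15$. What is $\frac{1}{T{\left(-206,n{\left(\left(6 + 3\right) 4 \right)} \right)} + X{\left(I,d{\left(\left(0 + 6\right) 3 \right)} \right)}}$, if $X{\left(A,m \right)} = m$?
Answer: $\frac{2}{21} \approx 0.095238$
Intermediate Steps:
$n{\left(s \right)} = - \frac{15}{2}$ ($n{\left(s \right)} = \frac{1}{2} \left(-15\right) = - \frac{15}{2}$)
$\frac{1}{T{\left(-206,n{\left(\left(6 + 3\right) 4 \right)} \right)} + X{\left(I,d{\left(\left(0 + 6\right) 3 \right)} \right)}} = \frac{1}{- \frac{15}{2} + \left(0 + 6\right) 3} = \frac{1}{- \frac{15}{2} + 6 \cdot 3} = \frac{1}{- \frac{15}{2} + 18} = \frac{1}{\frac{21}{2}} = \frac{2}{21}$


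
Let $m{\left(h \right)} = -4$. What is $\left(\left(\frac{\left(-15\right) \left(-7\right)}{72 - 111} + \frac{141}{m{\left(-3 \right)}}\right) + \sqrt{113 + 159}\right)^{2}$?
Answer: $\frac{4628217}{2704} - \frac{3946 \sqrt{17}}{13} \approx 460.1$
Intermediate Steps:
$\left(\left(\frac{\left(-15\right) \left(-7\right)}{72 - 111} + \frac{141}{m{\left(-3 \right)}}\right) + \sqrt{113 + 159}\right)^{2} = \left(\left(\frac{\left(-15\right) \left(-7\right)}{72 - 111} + \frac{141}{-4}\right) + \sqrt{113 + 159}\right)^{2} = \left(\left(\frac{105}{-39} + 141 \left(- \frac{1}{4}\right)\right) + \sqrt{272}\right)^{2} = \left(\left(105 \left(- \frac{1}{39}\right) - \frac{141}{4}\right) + 4 \sqrt{17}\right)^{2} = \left(\left(- \frac{35}{13} - \frac{141}{4}\right) + 4 \sqrt{17}\right)^{2} = \left(- \frac{1973}{52} + 4 \sqrt{17}\right)^{2}$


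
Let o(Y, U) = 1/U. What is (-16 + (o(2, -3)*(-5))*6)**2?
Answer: 36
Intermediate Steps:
(-16 + (o(2, -3)*(-5))*6)**2 = (-16 + (-5/(-3))*6)**2 = (-16 - 1/3*(-5)*6)**2 = (-16 + (5/3)*6)**2 = (-16 + 10)**2 = (-6)**2 = 36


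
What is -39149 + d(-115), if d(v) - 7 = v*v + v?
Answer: -26032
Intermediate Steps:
d(v) = 7 + v + v² (d(v) = 7 + (v*v + v) = 7 + (v² + v) = 7 + (v + v²) = 7 + v + v²)
-39149 + d(-115) = -39149 + (7 - 115 + (-115)²) = -39149 + (7 - 115 + 13225) = -39149 + 13117 = -26032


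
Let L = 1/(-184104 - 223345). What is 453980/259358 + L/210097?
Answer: 19431209411275791/11101016808060487 ≈ 1.7504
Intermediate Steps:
L = -1/407449 (L = 1/(-407449) = -1/407449 ≈ -2.4543e-6)
453980/259358 + L/210097 = 453980/259358 - 1/407449/210097 = 453980*(1/259358) - 1/407449*1/210097 = 226990/129679 - 1/85603812553 = 19431209411275791/11101016808060487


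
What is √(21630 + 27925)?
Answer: √49555 ≈ 222.61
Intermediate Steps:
√(21630 + 27925) = √49555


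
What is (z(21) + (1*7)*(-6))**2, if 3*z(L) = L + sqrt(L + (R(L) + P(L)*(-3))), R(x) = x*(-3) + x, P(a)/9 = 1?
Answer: 3659/3 - 280*I*sqrt(3)/3 ≈ 1219.7 - 161.66*I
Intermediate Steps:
P(a) = 9 (P(a) = 9*1 = 9)
R(x) = -2*x (R(x) = -3*x + x = -2*x)
z(L) = L/3 + sqrt(-27 - L)/3 (z(L) = (L + sqrt(L + (-2*L + 9*(-3))))/3 = (L + sqrt(L + (-2*L - 27)))/3 = (L + sqrt(L + (-27 - 2*L)))/3 = (L + sqrt(-27 - L))/3 = L/3 + sqrt(-27 - L)/3)
(z(21) + (1*7)*(-6))**2 = (((1/3)*21 + sqrt(-27 - 1*21)/3) + (1*7)*(-6))**2 = ((7 + sqrt(-27 - 21)/3) + 7*(-6))**2 = ((7 + sqrt(-48)/3) - 42)**2 = ((7 + (4*I*sqrt(3))/3) - 42)**2 = ((7 + 4*I*sqrt(3)/3) - 42)**2 = (-35 + 4*I*sqrt(3)/3)**2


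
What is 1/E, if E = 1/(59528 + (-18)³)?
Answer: 53696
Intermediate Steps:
E = 1/53696 (E = 1/(59528 - 5832) = 1/53696 ≈ 1.8623e-5)
1/E = 1/(1/53696) = 53696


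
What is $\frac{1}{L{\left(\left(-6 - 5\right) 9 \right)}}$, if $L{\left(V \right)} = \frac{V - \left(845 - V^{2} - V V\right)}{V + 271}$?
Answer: $\frac{86}{9329} \approx 0.0092186$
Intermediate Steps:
$L{\left(V \right)} = \frac{-845 + V + 2 V^{2}}{271 + V}$ ($L{\left(V \right)} = \frac{V + \left(\left(V^{2} + V^{2}\right) - 845\right)}{271 + V} = \frac{V + \left(2 V^{2} - 845\right)}{271 + V} = \frac{V + \left(-845 + 2 V^{2}\right)}{271 + V} = \frac{-845 + V + 2 V^{2}}{271 + V}$)
$\frac{1}{L{\left(\left(-6 - 5\right) 9 \right)}} = \frac{1}{\frac{1}{271 + \left(-6 - 5\right) 9} \left(-845 + \left(-6 - 5\right) 9 + 2 \left(\left(-6 - 5\right) 9\right)^{2}\right)} = \frac{1}{\frac{1}{271 - 99} \left(-845 - 99 + 2 \left(\left(-11\right) 9\right)^{2}\right)} = \frac{1}{\frac{1}{271 - 99} \left(-845 - 99 + 2 \left(-99\right)^{2}\right)} = \frac{1}{\frac{1}{172} \left(-845 - 99 + 2 \cdot 9801\right)} = \frac{1}{\frac{1}{172} \left(-845 - 99 + 19602\right)} = \frac{1}{\frac{1}{172} \cdot 18658} = \frac{1}{\frac{9329}{86}} = \frac{86}{9329}$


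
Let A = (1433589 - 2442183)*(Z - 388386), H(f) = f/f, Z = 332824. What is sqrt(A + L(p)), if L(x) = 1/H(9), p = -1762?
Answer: sqrt(56039499829) ≈ 2.3673e+5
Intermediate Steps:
H(f) = 1
A = 56039499828 (A = (1433589 - 2442183)*(332824 - 388386) = -1008594*(-55562) = 56039499828)
L(x) = 1 (L(x) = 1/1 = 1)
sqrt(A + L(p)) = sqrt(56039499828 + 1) = sqrt(56039499829)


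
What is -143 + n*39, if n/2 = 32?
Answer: 2353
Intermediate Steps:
n = 64 (n = 2*32 = 64)
-143 + n*39 = -143 + 64*39 = -143 + 2496 = 2353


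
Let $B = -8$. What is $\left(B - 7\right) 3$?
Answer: $-45$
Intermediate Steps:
$\left(B - 7\right) 3 = \left(-8 - 7\right) 3 = \left(-15\right) 3 = -45$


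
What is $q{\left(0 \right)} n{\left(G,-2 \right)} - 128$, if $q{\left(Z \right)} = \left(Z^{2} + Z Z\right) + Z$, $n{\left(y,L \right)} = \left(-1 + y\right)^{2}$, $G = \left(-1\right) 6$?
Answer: $-128$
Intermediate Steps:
$G = -6$
$q{\left(Z \right)} = Z + 2 Z^{2}$ ($q{\left(Z \right)} = \left(Z^{2} + Z^{2}\right) + Z = 2 Z^{2} + Z = Z + 2 Z^{2}$)
$q{\left(0 \right)} n{\left(G,-2 \right)} - 128 = 0 \left(1 + 2 \cdot 0\right) \left(-1 - 6\right)^{2} - 128 = 0 \left(1 + 0\right) \left(-7\right)^{2} - 128 = 0 \cdot 1 \cdot 49 - 128 = 0 \cdot 49 - 128 = 0 - 128 = -128$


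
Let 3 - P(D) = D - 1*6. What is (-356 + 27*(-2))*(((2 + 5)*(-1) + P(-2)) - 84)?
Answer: 32800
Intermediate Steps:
P(D) = 9 - D (P(D) = 3 - (D - 1*6) = 3 - (D - 6) = 3 - (-6 + D) = 3 + (6 - D) = 9 - D)
(-356 + 27*(-2))*(((2 + 5)*(-1) + P(-2)) - 84) = (-356 + 27*(-2))*(((2 + 5)*(-1) + (9 - 1*(-2))) - 84) = (-356 - 54)*((7*(-1) + (9 + 2)) - 84) = -410*((-7 + 11) - 84) = -410*(4 - 84) = -410*(-80) = 32800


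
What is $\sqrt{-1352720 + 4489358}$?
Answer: $\sqrt{3136638} \approx 1771.1$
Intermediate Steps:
$\sqrt{-1352720 + 4489358} = \sqrt{3136638}$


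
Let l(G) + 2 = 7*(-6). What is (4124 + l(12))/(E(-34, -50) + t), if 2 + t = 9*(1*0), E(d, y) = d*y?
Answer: 680/283 ≈ 2.4028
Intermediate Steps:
l(G) = -44 (l(G) = -2 + 7*(-6) = -2 - 42 = -44)
t = -2 (t = -2 + 9*(1*0) = -2 + 9*0 = -2 + 0 = -2)
(4124 + l(12))/(E(-34, -50) + t) = (4124 - 44)/(-34*(-50) - 2) = 4080/(1700 - 2) = 4080/1698 = 4080*(1/1698) = 680/283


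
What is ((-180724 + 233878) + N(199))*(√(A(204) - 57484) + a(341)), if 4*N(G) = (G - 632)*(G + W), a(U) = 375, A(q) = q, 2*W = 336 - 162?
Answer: 16645875/2 + 177556*I*√895 ≈ 8.3229e+6 + 5.3119e+6*I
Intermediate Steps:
W = 87 (W = (336 - 162)/2 = (½)*174 = 87)
N(G) = (-632 + G)*(87 + G)/4 (N(G) = ((G - 632)*(G + 87))/4 = ((-632 + G)*(87 + G))/4 = (-632 + G)*(87 + G)/4)
((-180724 + 233878) + N(199))*(√(A(204) - 57484) + a(341)) = ((-180724 + 233878) + (-13746 - 545/4*199 + (¼)*199²))*(√(204 - 57484) + 375) = (53154 + (-13746 - 108455/4 + (¼)*39601))*(√(-57280) + 375) = (53154 + (-13746 - 108455/4 + 39601/4))*(8*I*√895 + 375) = (53154 - 61919/2)*(375 + 8*I*√895) = 44389*(375 + 8*I*√895)/2 = 16645875/2 + 177556*I*√895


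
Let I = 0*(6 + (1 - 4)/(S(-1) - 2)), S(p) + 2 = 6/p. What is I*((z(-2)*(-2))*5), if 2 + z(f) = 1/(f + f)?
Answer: 0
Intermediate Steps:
S(p) = -2 + 6/p
z(f) = -2 + 1/(2*f) (z(f) = -2 + 1/(f + f) = -2 + 1/(2*f))
I = 0 (I = 0*(6 + (1 - 4)/((-2 + 6/(-1)) - 2)) = 0*(6 - 3/((-2 + 6*(-1)) - 2)) = 0*(6 - 3/((-2 - 6) - 2)) = 0*(6 - 3/(-8 - 2)) = 0*(6 - 3/(-10)) = 0*(6 - 3*(-⅒)) = 0*(6 + 3/10) = 0*(63/10) = 0)
I*((z(-2)*(-2))*5) = 0*(((-2 + (½)/(-2))*(-2))*5) = 0*(((-2 + (½)*(-½))*(-2))*5) = 0*(((-2 - ¼)*(-2))*5) = 0*(-9/4*(-2)*5) = 0*((9/2)*5) = 0*(45/2) = 0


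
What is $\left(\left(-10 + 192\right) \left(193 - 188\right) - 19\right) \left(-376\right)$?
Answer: $-335016$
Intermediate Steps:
$\left(\left(-10 + 192\right) \left(193 - 188\right) - 19\right) \left(-376\right) = \left(182 \cdot 5 - 19\right) \left(-376\right) = \left(910 - 19\right) \left(-376\right) = 891 \left(-376\right) = -335016$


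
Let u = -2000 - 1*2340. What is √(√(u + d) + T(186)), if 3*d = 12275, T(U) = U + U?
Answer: √(3348 + 3*I*√2235)/3 ≈ 19.292 + 0.40843*I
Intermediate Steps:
T(U) = 2*U
d = 12275/3 (d = (⅓)*12275 = 12275/3 ≈ 4091.7)
u = -4340 (u = -2000 - 2340 = -4340)
√(√(u + d) + T(186)) = √(√(-4340 + 12275/3) + 2*186) = √(√(-745/3) + 372) = √(I*√2235/3 + 372) = √(372 + I*√2235/3)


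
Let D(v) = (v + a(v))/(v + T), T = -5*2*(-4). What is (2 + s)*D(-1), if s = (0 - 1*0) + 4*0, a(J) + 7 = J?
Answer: -6/13 ≈ -0.46154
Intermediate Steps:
a(J) = -7 + J
T = 40 (T = -10*(-4) = 40)
s = 0 (s = (0 + 0) + 0 = 0 + 0 = 0)
D(v) = (-7 + 2*v)/(40 + v) (D(v) = (v + (-7 + v))/(v + 40) = (-7 + 2*v)/(40 + v))
(2 + s)*D(-1) = (2 + 0)*((-7 + 2*(-1))/(40 - 1)) = 2*((-7 - 2)/39) = 2*((1/39)*(-9)) = 2*(-3/13) = -6/13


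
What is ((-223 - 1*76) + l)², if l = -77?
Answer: 141376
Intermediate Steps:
((-223 - 1*76) + l)² = ((-223 - 1*76) - 77)² = ((-223 - 76) - 77)² = (-299 - 77)² = (-376)² = 141376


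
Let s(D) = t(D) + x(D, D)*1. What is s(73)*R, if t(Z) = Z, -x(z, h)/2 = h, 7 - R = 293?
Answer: 20878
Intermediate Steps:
R = -286 (R = 7 - 1*293 = 7 - 293 = -286)
x(z, h) = -2*h
s(D) = -D (s(D) = D - 2*D*1 = D - 2*D = -D)
s(73)*R = -1*73*(-286) = -73*(-286) = 20878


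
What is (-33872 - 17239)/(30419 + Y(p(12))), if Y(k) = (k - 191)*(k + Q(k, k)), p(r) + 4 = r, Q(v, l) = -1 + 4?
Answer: -51111/28406 ≈ -1.7993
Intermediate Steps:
Q(v, l) = 3
p(r) = -4 + r
Y(k) = (-191 + k)*(3 + k) (Y(k) = (k - 191)*(k + 3) = (-191 + k)*(3 + k))
(-33872 - 17239)/(30419 + Y(p(12))) = (-33872 - 17239)/(30419 + (-573 + (-4 + 12)² - 188*(-4 + 12))) = -51111/(30419 + (-573 + 8² - 188*8)) = -51111/(30419 + (-573 + 64 - 1504)) = -51111/(30419 - 2013) = -51111/28406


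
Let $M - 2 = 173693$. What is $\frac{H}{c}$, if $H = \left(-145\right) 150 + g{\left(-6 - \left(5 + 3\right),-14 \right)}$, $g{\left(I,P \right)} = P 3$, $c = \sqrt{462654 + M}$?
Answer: $- \frac{21792 \sqrt{636349}}{636349} \approx -27.318$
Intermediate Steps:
$M = 173695$ ($M = 2 + 173693 = 173695$)
$c = \sqrt{636349}$ ($c = \sqrt{462654 + 173695} = \sqrt{636349} \approx 797.71$)
$g{\left(I,P \right)} = 3 P$
$H = -21792$ ($H = \left(-145\right) 150 + 3 \left(-14\right) = -21750 - 42 = -21792$)
$\frac{H}{c} = - \frac{21792}{\sqrt{636349}} = - 21792 \frac{\sqrt{636349}}{636349} = - \frac{21792 \sqrt{636349}}{636349}$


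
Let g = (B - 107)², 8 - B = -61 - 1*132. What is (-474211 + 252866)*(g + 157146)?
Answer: -36739285790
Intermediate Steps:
B = 201 (B = 8 - (-61 - 1*132) = 8 - (-61 - 132) = 8 - 1*(-193) = 8 + 193 = 201)
g = 8836 (g = (201 - 107)² = 94² = 8836)
(-474211 + 252866)*(g + 157146) = (-474211 + 252866)*(8836 + 157146) = -221345*165982 = -36739285790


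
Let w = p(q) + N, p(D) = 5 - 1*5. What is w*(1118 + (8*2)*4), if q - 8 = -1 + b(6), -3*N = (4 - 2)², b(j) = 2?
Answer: -1576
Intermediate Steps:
N = -4/3 (N = -(4 - 2)²/3 = -⅓*2² = -⅓*4 = -4/3 ≈ -1.3333)
q = 9 (q = 8 + (-1 + 2) = 8 + 1 = 9)
p(D) = 0 (p(D) = 5 - 5 = 0)
w = -4/3 (w = 0 - 4/3 = -4/3 ≈ -1.3333)
w*(1118 + (8*2)*4) = -4*(1118 + (8*2)*4)/3 = -4*(1118 + 16*4)/3 = -4*(1118 + 64)/3 = -4/3*1182 = -1576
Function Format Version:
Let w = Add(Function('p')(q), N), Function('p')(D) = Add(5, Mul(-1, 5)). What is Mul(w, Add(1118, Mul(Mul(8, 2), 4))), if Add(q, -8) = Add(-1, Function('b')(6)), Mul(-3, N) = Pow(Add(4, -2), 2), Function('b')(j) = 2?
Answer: -1576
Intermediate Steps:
N = Rational(-4, 3) (N = Mul(Rational(-1, 3), Pow(Add(4, -2), 2)) = Mul(Rational(-1, 3), Pow(2, 2)) = Mul(Rational(-1, 3), 4) = Rational(-4, 3) ≈ -1.3333)
q = 9 (q = Add(8, Add(-1, 2)) = Add(8, 1) = 9)
Function('p')(D) = 0 (Function('p')(D) = Add(5, -5) = 0)
w = Rational(-4, 3) (w = Add(0, Rational(-4, 3)) = Rational(-4, 3) ≈ -1.3333)
Mul(w, Add(1118, Mul(Mul(8, 2), 4))) = Mul(Rational(-4, 3), Add(1118, Mul(Mul(8, 2), 4))) = Mul(Rational(-4, 3), Add(1118, Mul(16, 4))) = Mul(Rational(-4, 3), Add(1118, 64)) = Mul(Rational(-4, 3), 1182) = -1576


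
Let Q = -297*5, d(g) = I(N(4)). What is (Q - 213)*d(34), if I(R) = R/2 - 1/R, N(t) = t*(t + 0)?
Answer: -107823/8 ≈ -13478.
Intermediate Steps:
N(t) = t**2 (N(t) = t*t = t**2)
I(R) = R/2 - 1/R (I(R) = R*(1/2) - 1/R = R/2 - 1/R)
d(g) = 127/16 (d(g) = (1/2)*4**2 - 1/(4**2) = (1/2)*16 - 1/16 = 8 - 1*1/16 = 8 - 1/16 = 127/16)
Q = -1485 (Q = -99*15 = -1485)
(Q - 213)*d(34) = (-1485 - 213)*(127/16) = -1698*127/16 = -107823/8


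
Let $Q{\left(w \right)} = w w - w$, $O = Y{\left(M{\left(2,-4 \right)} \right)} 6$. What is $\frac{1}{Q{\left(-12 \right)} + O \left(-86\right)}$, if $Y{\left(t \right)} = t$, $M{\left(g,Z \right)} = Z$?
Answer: $\frac{1}{2220} \approx 0.00045045$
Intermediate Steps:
$O = -24$ ($O = \left(-4\right) 6 = -24$)
$Q{\left(w \right)} = w^{2} - w$
$\frac{1}{Q{\left(-12 \right)} + O \left(-86\right)} = \frac{1}{- 12 \left(-1 - 12\right) - -2064} = \frac{1}{\left(-12\right) \left(-13\right) + 2064} = \frac{1}{156 + 2064} = \frac{1}{2220}$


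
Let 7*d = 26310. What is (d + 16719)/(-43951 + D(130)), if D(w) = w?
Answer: -5309/11361 ≈ -0.46730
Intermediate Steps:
d = 26310/7 (d = (⅐)*26310 = 26310/7 ≈ 3758.6)
(d + 16719)/(-43951 + D(130)) = (26310/7 + 16719)/(-43951 + 130) = (143343/7)/(-43821) = (143343/7)*(-1/43821) = -5309/11361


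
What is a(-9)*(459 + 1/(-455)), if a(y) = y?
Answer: -1879596/455 ≈ -4131.0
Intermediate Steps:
a(-9)*(459 + 1/(-455)) = -9*(459 + 1/(-455)) = -9*(459 - 1/455) = -9*208844/455 = -1879596/455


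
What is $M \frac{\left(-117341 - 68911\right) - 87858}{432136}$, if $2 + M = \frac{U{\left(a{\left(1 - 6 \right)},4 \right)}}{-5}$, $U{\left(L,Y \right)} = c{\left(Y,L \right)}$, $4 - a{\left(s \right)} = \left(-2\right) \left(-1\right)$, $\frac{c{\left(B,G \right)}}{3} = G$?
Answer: $\frac{109644}{54017} \approx 2.0298$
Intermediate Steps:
$c{\left(B,G \right)} = 3 G$
$a{\left(s \right)} = 2$ ($a{\left(s \right)} = 4 - \left(-2\right) \left(-1\right) = 4 - 2 = 2$)
$U{\left(L,Y \right)} = 3 L$
$M = - \frac{16}{5}$ ($M = -2 + \frac{3 \cdot 2}{-5} = -2 + 6 \left(- \frac{1}{5}\right) = -2 - \frac{6}{5} = - \frac{16}{5} \approx -3.2$)
$M \frac{\left(-117341 - 68911\right) - 87858}{432136} = - \frac{16 \frac{\left(-117341 - 68911\right) - 87858}{432136}}{5} = - \frac{16 \left(-186252 - 87858\right) \frac{1}{432136}}{5} = - \frac{16 \left(\left(-274110\right) \frac{1}{432136}\right)}{5} = \left(- \frac{16}{5}\right) \left(- \frac{137055}{216068}\right) = \frac{109644}{54017}$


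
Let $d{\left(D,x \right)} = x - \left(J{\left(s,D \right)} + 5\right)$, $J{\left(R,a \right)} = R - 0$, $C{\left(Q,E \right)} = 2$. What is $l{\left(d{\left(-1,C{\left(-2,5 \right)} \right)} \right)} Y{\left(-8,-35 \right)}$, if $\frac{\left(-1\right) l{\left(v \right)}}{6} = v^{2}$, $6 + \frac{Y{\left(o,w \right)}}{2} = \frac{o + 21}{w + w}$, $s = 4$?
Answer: $\frac{18186}{5} \approx 3637.2$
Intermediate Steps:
$J{\left(R,a \right)} = R$ ($J{\left(R,a \right)} = R + 0 = R$)
$d{\left(D,x \right)} = -9 + x$ ($d{\left(D,x \right)} = x - \left(4 + 5\right) = x - 9 = -9 + x$)
$Y{\left(o,w \right)} = -12 + \frac{21 + o}{w}$ ($Y{\left(o,w \right)} = -12 + 2 \frac{o + 21}{w + w} = -12 + 2 \frac{21 + o}{2 w} = -12 + \frac{21 + o}{w}$)
$l{\left(v \right)} = - 6 v^{2}$
$l{\left(d{\left(-1,C{\left(-2,5 \right)} \right)} \right)} Y{\left(-8,-35 \right)} = - 6 \left(-9 + 2\right)^{2} \frac{21 - 8 - -420}{-35} = - 6 \left(-7\right)^{2} \left(- \frac{21 - 8 + 420}{35}\right) = \left(-6\right) 49 \left(\left(- \frac{1}{35}\right) 433\right) = \left(-294\right) \left(- \frac{433}{35}\right) = \frac{18186}{5}$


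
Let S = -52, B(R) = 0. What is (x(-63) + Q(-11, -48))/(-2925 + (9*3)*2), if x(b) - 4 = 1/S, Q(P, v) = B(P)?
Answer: -23/16588 ≈ -0.0013865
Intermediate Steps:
Q(P, v) = 0
x(b) = 207/52 (x(b) = 4 + 1/(-52) = 4 - 1/52 = 207/52)
(x(-63) + Q(-11, -48))/(-2925 + (9*3)*2) = (207/52 + 0)/(-2925 + (9*3)*2) = 207/(52*(-2925 + 27*2)) = 207/(52*(-2925 + 54)) = (207/52)/(-2871) = (207/52)*(-1/2871) = -23/16588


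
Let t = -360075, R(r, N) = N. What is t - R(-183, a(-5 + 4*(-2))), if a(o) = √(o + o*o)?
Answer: -360075 - 2*√39 ≈ -3.6009e+5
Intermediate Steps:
a(o) = √(o + o²)
t - R(-183, a(-5 + 4*(-2))) = -360075 - √((-5 + 4*(-2))*(1 + (-5 + 4*(-2)))) = -360075 - √((-5 - 8)*(1 + (-5 - 8))) = -360075 - √(-13*(1 - 13)) = -360075 - √(-13*(-12)) = -360075 - √156 = -360075 - 2*√39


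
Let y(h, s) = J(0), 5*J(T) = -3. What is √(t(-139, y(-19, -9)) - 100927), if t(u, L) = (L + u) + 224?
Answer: I*√2521065/5 ≈ 317.56*I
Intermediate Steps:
J(T) = -⅗ (J(T) = (⅕)*(-3) = -⅗)
y(h, s) = -⅗
t(u, L) = 224 + L + u
√(t(-139, y(-19, -9)) - 100927) = √((224 - ⅗ - 139) - 100927) = √(422/5 - 100927) = √(-504213/5) = I*√2521065/5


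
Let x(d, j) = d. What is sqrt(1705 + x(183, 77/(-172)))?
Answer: 4*sqrt(118) ≈ 43.451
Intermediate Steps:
sqrt(1705 + x(183, 77/(-172))) = sqrt(1705 + 183) = sqrt(1888) = 4*sqrt(118)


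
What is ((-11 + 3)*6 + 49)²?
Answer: 1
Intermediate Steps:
((-11 + 3)*6 + 49)² = (-8*6 + 49)² = (-48 + 49)² = 1² = 1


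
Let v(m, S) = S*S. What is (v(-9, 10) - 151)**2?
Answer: 2601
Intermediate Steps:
v(m, S) = S**2
(v(-9, 10) - 151)**2 = (10**2 - 151)**2 = (100 - 151)**2 = (-51)**2 = 2601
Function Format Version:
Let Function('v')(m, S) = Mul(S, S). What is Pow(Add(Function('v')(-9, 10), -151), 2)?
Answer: 2601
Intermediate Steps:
Function('v')(m, S) = Pow(S, 2)
Pow(Add(Function('v')(-9, 10), -151), 2) = Pow(Add(Pow(10, 2), -151), 2) = Pow(Add(100, -151), 2) = Pow(-51, 2) = 2601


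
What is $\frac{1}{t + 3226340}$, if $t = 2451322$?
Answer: $\frac{1}{5677662} \approx 1.7613 \cdot 10^{-7}$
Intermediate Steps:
$\frac{1}{t + 3226340} = \frac{1}{2451322 + 3226340} = \frac{1}{5677662}$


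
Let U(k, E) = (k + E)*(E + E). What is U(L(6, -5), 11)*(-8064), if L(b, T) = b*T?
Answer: 3370752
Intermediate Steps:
L(b, T) = T*b
U(k, E) = 2*E*(E + k) (U(k, E) = (E + k)*(2*E) = 2*E*(E + k))
U(L(6, -5), 11)*(-8064) = (2*11*(11 - 5*6))*(-8064) = (2*11*(11 - 30))*(-8064) = (2*11*(-19))*(-8064) = -418*(-8064) = 3370752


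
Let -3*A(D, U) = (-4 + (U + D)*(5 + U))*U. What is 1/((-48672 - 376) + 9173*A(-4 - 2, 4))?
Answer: 3/660080 ≈ 4.5449e-6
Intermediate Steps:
A(D, U) = -U*(-4 + (5 + U)*(D + U))/3 (A(D, U) = -(-4 + (U + D)*(5 + U))*U/3 = -(-4 + (D + U)*(5 + U))*U/3 = -(-4 + (5 + U)*(D + U))*U/3 = -U*(-4 + (5 + U)*(D + U))/3)
1/((-48672 - 376) + 9173*A(-4 - 2, 4)) = 1/((-48672 - 376) + 9173*((⅓)*4*(4 - 1*4² - 5*(-4 - 2) - 5*4 - 1*(-4 - 2)*4))) = 1/(-49048 + 9173*((⅓)*4*(4 - 1*16 - 5*(-6) - 20 - 1*(-6)*4))) = 1/(-49048 + 9173*((⅓)*4*(4 - 16 + 30 - 20 + 24))) = 1/(-49048 + 9173*((⅓)*4*22)) = 1/(-49048 + 9173*(88/3)) = 1/(-49048 + 807224/3) = 1/(660080/3) = 3/660080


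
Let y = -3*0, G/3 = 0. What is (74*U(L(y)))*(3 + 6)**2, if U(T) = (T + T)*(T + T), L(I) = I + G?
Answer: 0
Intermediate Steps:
G = 0 (G = 3*0 = 0)
y = 0
L(I) = I (L(I) = I + 0 = I)
U(T) = 4*T**2 (U(T) = (2*T)*(2*T) = 4*T**2)
(74*U(L(y)))*(3 + 6)**2 = (74*(4*0**2))*(3 + 6)**2 = (74*(4*0))*9**2 = (74*0)*81 = 0*81 = 0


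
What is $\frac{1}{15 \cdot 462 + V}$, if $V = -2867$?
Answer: $\frac{1}{4063} \approx 0.00024612$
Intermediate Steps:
$\frac{1}{15 \cdot 462 + V} = \frac{1}{15 \cdot 462 - 2867} = \frac{1}{6930 - 2867} = \frac{1}{4063}$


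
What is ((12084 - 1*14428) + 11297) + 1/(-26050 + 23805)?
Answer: 20099484/2245 ≈ 8953.0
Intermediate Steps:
((12084 - 1*14428) + 11297) + 1/(-26050 + 23805) = ((12084 - 14428) + 11297) + 1/(-2245) = (-2344 + 11297) - 1/2245 = 8953 - 1/2245 = 20099484/2245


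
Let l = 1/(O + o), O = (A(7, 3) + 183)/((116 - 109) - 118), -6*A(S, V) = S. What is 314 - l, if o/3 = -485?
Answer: 304618660/970121 ≈ 314.00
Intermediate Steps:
o = -1455 (o = 3*(-485) = -1455)
A(S, V) = -S/6
O = -1091/666 (O = (-⅙*7 + 183)/((116 - 109) - 118) = (-7/6 + 183)/(7 - 118) = (1091/6)/(-111) = (1091/6)*(-1/111) = -1091/666 ≈ -1.6381)
l = -666/970121 (l = 1/(-1091/666 - 1455) = 1/(-970121/666) = -666/970121 ≈ -0.00068651)
314 - l = 314 - 1*(-666/970121) = 314 + 666/970121 = 304618660/970121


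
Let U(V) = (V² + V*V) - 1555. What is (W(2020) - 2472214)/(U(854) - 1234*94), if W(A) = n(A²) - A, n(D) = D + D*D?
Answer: 5549888588722/447027 ≈ 1.2415e+7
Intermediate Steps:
n(D) = D + D²
U(V) = -1555 + 2*V² (U(V) = (V² + V²) - 1555 = 2*V² - 1555 = -1555 + 2*V²)
W(A) = -A + A²*(1 + A²) (W(A) = A²*(1 + A²) - A = -A + A²*(1 + A²))
(W(2020) - 2472214)/(U(854) - 1234*94) = (2020*(-1 + 2020 + 2020³) - 2472214)/((-1555 + 2*854²) - 1234*94) = (2020*(-1 + 2020 + 8242408000) - 2472214)/((-1555 + 2*729316) - 115996) = (2020*8242410019 - 2472214)/((-1555 + 1458632) - 115996) = (16649668238380 - 2472214)/(1457077 - 115996) = 16649665766166/1341081 = 16649665766166*(1/1341081) = 5549888588722/447027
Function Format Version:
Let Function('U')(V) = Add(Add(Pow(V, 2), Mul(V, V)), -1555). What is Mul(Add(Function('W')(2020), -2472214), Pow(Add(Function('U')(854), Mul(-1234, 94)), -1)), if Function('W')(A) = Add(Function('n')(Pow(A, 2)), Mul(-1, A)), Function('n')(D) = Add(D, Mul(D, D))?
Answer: Rational(5549888588722, 447027) ≈ 1.2415e+7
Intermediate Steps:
Function('n')(D) = Add(D, Pow(D, 2))
Function('U')(V) = Add(-1555, Mul(2, Pow(V, 2))) (Function('U')(V) = Add(Add(Pow(V, 2), Pow(V, 2)), -1555) = Add(Mul(2, Pow(V, 2)), -1555) = Add(-1555, Mul(2, Pow(V, 2))))
Function('W')(A) = Add(Mul(-1, A), Mul(Pow(A, 2), Add(1, Pow(A, 2)))) (Function('W')(A) = Add(Mul(Pow(A, 2), Add(1, Pow(A, 2))), Mul(-1, A)) = Add(Mul(-1, A), Mul(Pow(A, 2), Add(1, Pow(A, 2)))))
Mul(Add(Function('W')(2020), -2472214), Pow(Add(Function('U')(854), Mul(-1234, 94)), -1)) = Mul(Add(Mul(2020, Add(-1, 2020, Pow(2020, 3))), -2472214), Pow(Add(Add(-1555, Mul(2, Pow(854, 2))), Mul(-1234, 94)), -1)) = Mul(Add(Mul(2020, Add(-1, 2020, 8242408000)), -2472214), Pow(Add(Add(-1555, Mul(2, 729316)), -115996), -1)) = Mul(Add(Mul(2020, 8242410019), -2472214), Pow(Add(Add(-1555, 1458632), -115996), -1)) = Mul(Add(16649668238380, -2472214), Pow(Add(1457077, -115996), -1)) = Mul(16649665766166, Pow(1341081, -1)) = Mul(16649665766166, Rational(1, 1341081)) = Rational(5549888588722, 447027)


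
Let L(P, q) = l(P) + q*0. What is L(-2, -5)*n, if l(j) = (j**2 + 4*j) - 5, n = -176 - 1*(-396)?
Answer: -1980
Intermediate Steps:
n = 220 (n = -176 + 396 = 220)
l(j) = -5 + j**2 + 4*j
L(P, q) = -5 + P**2 + 4*P (L(P, q) = (-5 + P**2 + 4*P) + q*0 = (-5 + P**2 + 4*P) + 0 = -5 + P**2 + 4*P)
L(-2, -5)*n = (-5 + (-2)**2 + 4*(-2))*220 = (-5 + 4 - 8)*220 = -9*220 = -1980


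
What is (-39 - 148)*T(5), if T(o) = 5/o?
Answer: -187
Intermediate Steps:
(-39 - 148)*T(5) = (-39 - 148)*(5/5) = -935/5 = -187*1 = -187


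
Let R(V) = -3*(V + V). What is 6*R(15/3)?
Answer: -180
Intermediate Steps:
R(V) = -6*V
6*R(15/3) = 6*(-90/3) = 6*(-6*5) = 6*(-30) = -180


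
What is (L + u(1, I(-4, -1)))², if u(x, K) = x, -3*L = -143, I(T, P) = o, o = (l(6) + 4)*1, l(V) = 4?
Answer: 21316/9 ≈ 2368.4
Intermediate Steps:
o = 8 (o = (4 + 4)*1 = 8*1 = 8)
I(T, P) = 8
L = 143/3 (L = -⅓*(-143) = 143/3 ≈ 47.667)
(L + u(1, I(-4, -1)))² = (143/3 + 1)² = (146/3)² = 21316/9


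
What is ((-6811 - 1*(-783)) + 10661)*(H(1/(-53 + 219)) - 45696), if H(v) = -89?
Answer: -212121905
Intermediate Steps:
((-6811 - 1*(-783)) + 10661)*(H(1/(-53 + 219)) - 45696) = ((-6811 - 1*(-783)) + 10661)*(-89 - 45696) = ((-6811 + 783) + 10661)*(-45785) = (-6028 + 10661)*(-45785) = 4633*(-45785) = -212121905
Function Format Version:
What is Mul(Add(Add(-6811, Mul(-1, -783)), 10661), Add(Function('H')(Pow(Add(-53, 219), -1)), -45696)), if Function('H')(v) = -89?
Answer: -212121905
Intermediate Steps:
Mul(Add(Add(-6811, Mul(-1, -783)), 10661), Add(Function('H')(Pow(Add(-53, 219), -1)), -45696)) = Mul(Add(Add(-6811, Mul(-1, -783)), 10661), Add(-89, -45696)) = Mul(Add(Add(-6811, 783), 10661), -45785) = Mul(Add(-6028, 10661), -45785) = Mul(4633, -45785) = -212121905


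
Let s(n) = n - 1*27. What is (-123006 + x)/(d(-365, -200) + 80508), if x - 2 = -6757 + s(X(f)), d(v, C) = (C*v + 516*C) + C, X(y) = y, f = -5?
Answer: -129793/50108 ≈ -2.5903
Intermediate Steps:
d(v, C) = 517*C + C*v (d(v, C) = (516*C + C*v) + C = 517*C + C*v)
s(n) = -27 + n (s(n) = n - 27 = -27 + n)
x = -6787 (x = 2 + (-6757 + (-27 - 5)) = 2 + (-6757 - 32) = 2 - 6789 = -6787)
(-123006 + x)/(d(-365, -200) + 80508) = (-123006 - 6787)/(-200*(517 - 365) + 80508) = -129793/(-200*152 + 80508) = -129793/(-30400 + 80508) = -129793/50108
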